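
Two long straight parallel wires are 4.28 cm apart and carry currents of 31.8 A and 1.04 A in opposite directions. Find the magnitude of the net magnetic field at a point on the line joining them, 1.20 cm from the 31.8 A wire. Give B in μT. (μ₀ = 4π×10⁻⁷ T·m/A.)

Each long wire gives B = μ₀I/(2πd). Distances are d₁ = 0.012 m and d₂ = 0.0308 m.
B₁ = 5.30×10⁻⁴ T, B₂ = 6.75×10⁻⁶ T.
Between antiparallel currents both contributions point the same way, so they add. B = B₁ + B₂ = 5.30×10⁻⁴ + 6.75×10⁻⁶ = 5.37×10⁻⁴ T.

B ≈ 537 μT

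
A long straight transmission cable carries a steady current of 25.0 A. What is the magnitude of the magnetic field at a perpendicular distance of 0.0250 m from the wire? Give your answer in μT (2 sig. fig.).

B ≈ 200 μT

For an infinitely long straight wire, B = μ₀I/(2πd).
B = (4π×10⁻⁷ × 25.0) / (2π × 0.025) = 2.00×10⁻⁴ T.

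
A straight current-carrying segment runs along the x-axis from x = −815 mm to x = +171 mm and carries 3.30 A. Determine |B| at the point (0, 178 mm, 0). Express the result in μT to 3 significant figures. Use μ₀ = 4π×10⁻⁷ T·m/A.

For a finite straight segment, B = (μ₀I/4πd)(sinθ₁ + sinθ₂), where θ₁, θ₂ are the angles from the perpendicular to each end.
The perpendicular distance is d = 0.178 m; the end-offsets along the wire are a = 0.815 m and b = 0.171 m.
sinθ₁ = 0.815/√(0.815²+0.178²) = 0.9770; sinθ₂ = 0.171/√(0.171²+0.178²) = 0.6928.
B = (4π×10⁻⁷ × 3.30) / (4π × 0.178) × (0.9770 + 0.6928) = 3.10×10⁻⁶ T.

B ≈ 3.10 μT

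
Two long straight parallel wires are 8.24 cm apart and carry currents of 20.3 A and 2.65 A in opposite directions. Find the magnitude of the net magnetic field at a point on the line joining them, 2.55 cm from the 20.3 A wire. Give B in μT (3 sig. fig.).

Each long wire gives B = μ₀I/(2πd). Distances are d₁ = 0.0255 m and d₂ = 0.0569 m.
B₁ = 1.59×10⁻⁴ T, B₂ = 9.31×10⁻⁶ T.
Between antiparallel currents both contributions point the same way, so they add. B = B₁ + B₂ = 1.59×10⁻⁴ + 9.31×10⁻⁶ = 1.69×10⁻⁴ T.

B ≈ 169 μT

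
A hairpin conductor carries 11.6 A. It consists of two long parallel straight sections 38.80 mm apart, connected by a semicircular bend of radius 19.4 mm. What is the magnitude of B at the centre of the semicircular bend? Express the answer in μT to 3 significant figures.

B ≈ 307 μT

The semicircular arc contributes B_arc = μ₀I·π/(4πR) = μ₀I/(4R) = 1.88×10⁻⁴ T.
Each semi-infinite lead is at perpendicular distance R = 0.0194 m from the centre, with the perpendicular foot at its near end, so it contributes μ₀I/(4πR); both point the same way, together 1.20×10⁻⁴ T.
Arc and leads all point the same direction: B = 1.88×10⁻⁴ + 1.20×10⁻⁴ = 3.07×10⁻⁴ T.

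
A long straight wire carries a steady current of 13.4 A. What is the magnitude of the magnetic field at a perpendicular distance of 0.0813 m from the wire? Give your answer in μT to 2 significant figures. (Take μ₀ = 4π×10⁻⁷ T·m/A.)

B ≈ 33 μT

For an infinitely long straight wire, B = μ₀I/(2πd).
B = (4π×10⁻⁷ × 13.4) / (2π × 0.0813) = 3.30×10⁻⁵ T.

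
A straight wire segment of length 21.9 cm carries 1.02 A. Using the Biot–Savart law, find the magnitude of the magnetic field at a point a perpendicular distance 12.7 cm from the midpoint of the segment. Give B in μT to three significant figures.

B ≈ 1.05 μT

For a finite straight segment, B = (μ₀I/4πd)(sinθ₁ + sinθ₂), where θ₁, θ₂ are the angles from the perpendicular to each end.
The perpendicular from the point meets the wire at its midpoint, so each end is L/2 = 0.1095 m away along the wire.
sinθ₁ = 0.1095/√(0.1095²+0.127²) = 0.6530; sinθ₂ = 0.1095/√(0.1095²+0.127²) = 0.6530.
B = (4π×10⁻⁷ × 1.02) / (4π × 0.127) × (0.6530 + 0.6530) = 1.05×10⁻⁶ T.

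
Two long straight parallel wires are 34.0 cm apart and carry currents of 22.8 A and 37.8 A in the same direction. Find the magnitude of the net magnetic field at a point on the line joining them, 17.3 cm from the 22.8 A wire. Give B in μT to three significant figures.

Each long wire gives B = μ₀I/(2πd). Distances are d₁ = 0.173 m and d₂ = 0.167 m.
B₁ = 2.64×10⁻⁵ T, B₂ = 4.53×10⁻⁵ T.
Between parallel currents the two contributions point in opposite directions, so they subtract. B = |B₁ − B₂| = |2.64×10⁻⁵ − 4.53×10⁻⁵| = 1.89×10⁻⁵ T.

B ≈ 18.9 μT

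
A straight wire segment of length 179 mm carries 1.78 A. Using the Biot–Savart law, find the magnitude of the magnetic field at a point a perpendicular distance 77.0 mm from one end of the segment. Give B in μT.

B ≈ 2.12 μT

For a finite straight segment, B = (μ₀I/4πd)(sinθ₁ + sinθ₂), where θ₁, θ₂ are the angles from the perpendicular to each end.
The perpendicular foot is at one end, so the two end-offsets along the wire are 0 and L = 0.179 m.
sinθ₁ = 0/√(0²+0.077²) = 0.0000; sinθ₂ = 0.179/√(0.179²+0.077²) = 0.9186.
B = (4π×10⁻⁷ × 1.78) / (4π × 0.077) × (0.0000 + 0.9186) = 2.12×10⁻⁶ T.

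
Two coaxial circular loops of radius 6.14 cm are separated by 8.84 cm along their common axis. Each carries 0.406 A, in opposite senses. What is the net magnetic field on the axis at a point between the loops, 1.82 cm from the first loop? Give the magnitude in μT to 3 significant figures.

Each loop contributes B = μ₀IR²/[2(R²+z²)^(3/2)] on the axis, with z measured from that loop.
Loop 1 (z = 0.0182 m): B₁ = 3.66×10⁻⁶ T. Loop 2 (z = 0.0702 m): B₂ = 1.19×10⁻⁶ T.
The fields oppose: B = |B₁ − B₂| = 2.48×10⁻⁶ T.

B ≈ 2.48 μT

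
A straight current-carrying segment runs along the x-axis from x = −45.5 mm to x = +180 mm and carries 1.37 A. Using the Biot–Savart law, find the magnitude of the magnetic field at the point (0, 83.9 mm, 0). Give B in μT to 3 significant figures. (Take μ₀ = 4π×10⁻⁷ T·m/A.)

For a finite straight segment, B = (μ₀I/4πd)(sinθ₁ + sinθ₂), where θ₁, θ₂ are the angles from the perpendicular to each end.
The perpendicular distance is d = 0.0839 m; the end-offsets along the wire are a = 0.0455 m and b = 0.18 m.
sinθ₁ = 0.0455/√(0.0455²+0.0839²) = 0.4767; sinθ₂ = 0.18/√(0.18²+0.0839²) = 0.9064.
B = (4π×10⁻⁷ × 1.37) / (4π × 0.0839) × (0.4767 + 0.9064) = 2.26×10⁻⁶ T.

B ≈ 2.26 μT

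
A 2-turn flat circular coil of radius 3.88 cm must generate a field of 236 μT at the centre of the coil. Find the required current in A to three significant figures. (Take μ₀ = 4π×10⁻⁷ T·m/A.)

For an N-turn coil, B = Nμ₀I/(2R) with R = 0.0388 m, so I = 2RB/(Nμ₀) = 2 × 0.0388 × 2.36×10⁻⁴ / (2 × 4π×10⁻⁷) = 7.29 A.

I ≈ 7.29 A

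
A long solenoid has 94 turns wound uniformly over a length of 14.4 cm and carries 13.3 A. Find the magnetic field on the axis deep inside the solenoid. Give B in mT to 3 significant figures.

Inside a long solenoid, B = μ₀nI with n = 652.8 turns/m.
B = 4π×10⁻⁷ × 652.8 × 13.3 = 1.09×10⁻² T.

B ≈ 10.9 mT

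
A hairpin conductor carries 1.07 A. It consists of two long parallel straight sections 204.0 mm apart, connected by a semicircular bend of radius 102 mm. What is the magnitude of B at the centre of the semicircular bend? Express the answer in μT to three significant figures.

B ≈ 5.39 μT

The semicircular arc contributes B_arc = μ₀I·π/(4πR) = μ₀I/(4R) = 3.30×10⁻⁶ T.
Each semi-infinite lead is at perpendicular distance R = 0.102 m from the centre, with the perpendicular foot at its near end, so it contributes μ₀I/(4πR); both point the same way, together 2.10×10⁻⁶ T.
Arc and leads all point the same direction: B = 3.30×10⁻⁶ + 2.10×10⁻⁶ = 5.39×10⁻⁶ T.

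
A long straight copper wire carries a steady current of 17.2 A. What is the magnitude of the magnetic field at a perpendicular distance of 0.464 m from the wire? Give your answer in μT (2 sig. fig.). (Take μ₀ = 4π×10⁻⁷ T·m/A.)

B ≈ 7.4 μT

For an infinitely long straight wire, B = μ₀I/(2πd).
B = (4π×10⁻⁷ × 17.2) / (2π × 0.464) = 7.41×10⁻⁶ T.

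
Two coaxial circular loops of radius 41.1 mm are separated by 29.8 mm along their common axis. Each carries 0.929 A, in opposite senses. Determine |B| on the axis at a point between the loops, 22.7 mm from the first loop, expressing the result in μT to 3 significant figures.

B ≈ 4.06 μT

Each loop contributes B = μ₀IR²/[2(R²+z²)^(3/2)] on the axis, with z measured from that loop.
Loop 1 (z = 0.0227 m): B₁ = 9.53×10⁻⁶ T. Loop 2 (z = 0.0071 m): B₂ = 1.36×10⁻⁵ T.
The fields oppose: B = |B₁ − B₂| = 4.06×10⁻⁶ T.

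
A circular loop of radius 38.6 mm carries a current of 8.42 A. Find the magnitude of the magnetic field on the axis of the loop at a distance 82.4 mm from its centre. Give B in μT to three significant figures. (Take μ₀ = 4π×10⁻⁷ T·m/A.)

B ≈ 10.5 μT

On the axis of a circular loop, B = μ₀IR² / [2(R²+z²)^(3/2)].
R² + z² = (0.0386)² + (0.0824)² = 0.00828 m², and (R²+z²)^(3/2) = 7.53×10⁻⁴ m³.
B = (4π×10⁻⁷ × 8.42 × 0.00149) / (2 × 7.53×10⁻⁴) = 1.05×10⁻⁵ T.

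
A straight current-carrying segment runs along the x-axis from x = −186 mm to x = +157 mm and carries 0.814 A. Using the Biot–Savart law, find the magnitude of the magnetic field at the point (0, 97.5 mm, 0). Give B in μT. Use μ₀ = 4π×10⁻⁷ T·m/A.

For a finite straight segment, B = (μ₀I/4πd)(sinθ₁ + sinθ₂), where θ₁, θ₂ are the angles from the perpendicular to each end.
The perpendicular distance is d = 0.0975 m; the end-offsets along the wire are a = 0.186 m and b = 0.157 m.
sinθ₁ = 0.186/√(0.186²+0.0975²) = 0.8857; sinθ₂ = 0.157/√(0.157²+0.0975²) = 0.8495.
B = (4π×10⁻⁷ × 0.814) / (4π × 0.0975) × (0.8857 + 0.8495) = 1.45×10⁻⁶ T.

B ≈ 1.45 μT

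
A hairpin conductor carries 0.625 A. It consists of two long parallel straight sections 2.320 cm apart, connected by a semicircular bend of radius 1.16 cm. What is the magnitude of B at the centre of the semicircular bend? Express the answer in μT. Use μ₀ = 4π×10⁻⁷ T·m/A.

The semicircular arc contributes B_arc = μ₀I·π/(4πR) = μ₀I/(4R) = 1.69×10⁻⁵ T.
Each semi-infinite lead is at perpendicular distance R = 0.0116 m from the centre, with the perpendicular foot at its near end, so it contributes μ₀I/(4πR); both point the same way, together 1.08×10⁻⁵ T.
Arc and leads all point the same direction: B = 1.69×10⁻⁵ + 1.08×10⁻⁵ = 2.77×10⁻⁵ T.

B ≈ 27.7 μT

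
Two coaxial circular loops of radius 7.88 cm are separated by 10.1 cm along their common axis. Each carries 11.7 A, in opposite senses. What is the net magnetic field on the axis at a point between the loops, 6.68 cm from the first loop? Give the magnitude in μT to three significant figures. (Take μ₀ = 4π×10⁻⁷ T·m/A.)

Each loop contributes B = μ₀IR²/[2(R²+z²)^(3/2)] on the axis, with z measured from that loop.
Loop 1 (z = 0.0668 m): B₁ = 4.14×10⁻⁵ T. Loop 2 (z = 0.0342 m): B₂ = 7.20×10⁻⁵ T.
The fields oppose: B = |B₁ − B₂| = 3.06×10⁻⁵ T.

B ≈ 30.6 μT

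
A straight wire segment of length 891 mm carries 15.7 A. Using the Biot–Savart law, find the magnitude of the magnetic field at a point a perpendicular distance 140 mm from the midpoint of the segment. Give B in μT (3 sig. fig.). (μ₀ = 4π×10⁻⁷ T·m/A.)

B ≈ 21.4 μT

For a finite straight segment, B = (μ₀I/4πd)(sinθ₁ + sinθ₂), where θ₁, θ₂ are the angles from the perpendicular to each end.
The perpendicular from the point meets the wire at its midpoint, so each end is L/2 = 0.4455 m away along the wire.
sinθ₁ = 0.4455/√(0.4455²+0.14²) = 0.9540; sinθ₂ = 0.4455/√(0.4455²+0.14²) = 0.9540.
B = (4π×10⁻⁷ × 15.7) / (4π × 0.14) × (0.9540 + 0.9540) = 2.14×10⁻⁵ T.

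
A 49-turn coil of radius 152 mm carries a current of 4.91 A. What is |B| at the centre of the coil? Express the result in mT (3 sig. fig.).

For an N-turn flat coil, B = Nμ₀I/(2R) with R = 0.152 m.
B = 49 × 2.03×10⁻⁵ T = 9.95×10⁻⁴ T.

B ≈ 0.995 mT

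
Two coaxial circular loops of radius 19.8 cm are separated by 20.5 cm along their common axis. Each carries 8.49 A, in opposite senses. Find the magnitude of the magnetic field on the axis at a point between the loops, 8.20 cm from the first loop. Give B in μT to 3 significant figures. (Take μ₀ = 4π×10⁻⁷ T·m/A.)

Each loop contributes B = μ₀IR²/[2(R²+z²)^(3/2)] on the axis, with z measured from that loop.
Loop 1 (z = 0.082 m): B₁ = 2.12×10⁻⁵ T. Loop 2 (z = 0.123 m): B₂ = 1.65×10⁻⁵ T.
The fields oppose: B = |B₁ − B₂| = 4.73×10⁻⁶ T.

B ≈ 4.73 μT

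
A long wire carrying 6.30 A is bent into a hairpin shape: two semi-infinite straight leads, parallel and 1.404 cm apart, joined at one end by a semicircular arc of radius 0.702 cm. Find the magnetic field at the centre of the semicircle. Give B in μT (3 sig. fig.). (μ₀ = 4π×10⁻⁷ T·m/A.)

The semicircular arc contributes B_arc = μ₀I·π/(4πR) = μ₀I/(4R) = 2.82×10⁻⁴ T.
Each semi-infinite lead is at perpendicular distance R = 0.00702 m from the centre, with the perpendicular foot at its near end, so it contributes μ₀I/(4πR); both point the same way, together 1.79×10⁻⁴ T.
Arc and leads all point the same direction: B = 2.82×10⁻⁴ + 1.79×10⁻⁴ = 4.61×10⁻⁴ T.

B ≈ 461 μT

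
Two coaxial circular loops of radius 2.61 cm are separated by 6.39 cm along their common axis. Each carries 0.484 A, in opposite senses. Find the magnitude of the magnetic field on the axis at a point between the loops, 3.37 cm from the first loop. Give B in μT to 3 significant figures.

B ≈ 0.583 μT

Each loop contributes B = μ₀IR²/[2(R²+z²)^(3/2)] on the axis, with z measured from that loop.
Loop 1 (z = 0.0337 m): B₁ = 2.67×10⁻⁶ T. Loop 2 (z = 0.0302 m): B₂ = 3.26×10⁻⁶ T.
The fields oppose: B = |B₁ − B₂| = 5.83×10⁻⁷ T.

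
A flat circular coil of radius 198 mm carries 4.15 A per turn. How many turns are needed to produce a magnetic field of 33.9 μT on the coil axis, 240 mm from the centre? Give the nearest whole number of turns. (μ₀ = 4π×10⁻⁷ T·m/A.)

For an N-turn coil, B = Nμ₀IR²/[2(R²+z²)^(3/2)]. A single turn gives B₁ = 3.39×10⁻⁶ T with R = 0.198 m, z = 0.24 m.
N = B/B₁ = 3.39×10⁻⁵ / 3.39×10⁻⁶ = 9.99.

N = 10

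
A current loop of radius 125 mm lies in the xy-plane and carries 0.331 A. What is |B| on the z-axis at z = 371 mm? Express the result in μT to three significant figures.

B ≈ 0.0542 μT

On the axis of a circular loop, B = μ₀IR² / [2(R²+z²)^(3/2)].
R² + z² = (0.125)² + (0.371)² = 0.1533 m², and (R²+z²)^(3/2) = 6.00×10⁻² m³.
B = (4π×10⁻⁷ × 0.331 × 0.01562) / (2 × 6.00×10⁻²) = 5.42×10⁻⁸ T.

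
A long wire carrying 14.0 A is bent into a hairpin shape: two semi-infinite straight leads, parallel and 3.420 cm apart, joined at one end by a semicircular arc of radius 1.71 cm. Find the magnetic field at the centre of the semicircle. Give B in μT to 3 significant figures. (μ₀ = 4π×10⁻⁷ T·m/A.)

B ≈ 421 μT

The semicircular arc contributes B_arc = μ₀I·π/(4πR) = μ₀I/(4R) = 2.57×10⁻⁴ T.
Each semi-infinite lead is at perpendicular distance R = 0.0171 m from the centre, with the perpendicular foot at its near end, so it contributes μ₀I/(4πR); both point the same way, together 1.64×10⁻⁴ T.
Arc and leads all point the same direction: B = 2.57×10⁻⁴ + 1.64×10⁻⁴ = 4.21×10⁻⁴ T.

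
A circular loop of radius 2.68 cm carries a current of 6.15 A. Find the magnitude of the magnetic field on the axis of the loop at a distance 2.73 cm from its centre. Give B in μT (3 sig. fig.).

B ≈ 49.6 μT

On the axis of a circular loop, B = μ₀IR² / [2(R²+z²)^(3/2)].
R² + z² = (0.0268)² + (0.0273)² = 0.001464 m², and (R²+z²)^(3/2) = 5.60×10⁻⁵ m³.
B = (4π×10⁻⁷ × 6.15 × 0.0007182) / (2 × 5.60×10⁻⁵) = 4.96×10⁻⁵ T.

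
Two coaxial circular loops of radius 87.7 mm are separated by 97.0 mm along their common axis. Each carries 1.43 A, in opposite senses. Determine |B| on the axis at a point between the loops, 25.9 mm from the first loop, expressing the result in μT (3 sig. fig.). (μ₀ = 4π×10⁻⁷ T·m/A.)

Each loop contributes B = μ₀IR²/[2(R²+z²)^(3/2)] on the axis, with z measured from that loop.
Loop 1 (z = 0.0259 m): B₁ = 9.04×10⁻⁶ T. Loop 2 (z = 0.0711 m): B₂ = 4.80×10⁻⁶ T.
The fields oppose: B = |B₁ − B₂| = 4.24×10⁻⁶ T.

B ≈ 4.24 μT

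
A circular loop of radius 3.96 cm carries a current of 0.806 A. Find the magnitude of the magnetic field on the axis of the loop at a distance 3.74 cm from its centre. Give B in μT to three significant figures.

B ≈ 4.91 μT

On the axis of a circular loop, B = μ₀IR² / [2(R²+z²)^(3/2)].
R² + z² = (0.0396)² + (0.0374)² = 0.002967 m², and (R²+z²)^(3/2) = 1.62×10⁻⁴ m³.
B = (4π×10⁻⁷ × 0.806 × 0.001568) / (2 × 1.62×10⁻⁴) = 4.91×10⁻⁶ T.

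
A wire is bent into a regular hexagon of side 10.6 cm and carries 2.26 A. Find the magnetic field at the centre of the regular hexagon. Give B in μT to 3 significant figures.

Each side is a finite straight segment at perpendicular distance d = a/(2 tan(π/6)) = 0.0918 m from the centre, with end-angles ±π/6.
One side contributes B₁ = (μ₀I/4πd)·2 sin(π/6) = 2.46×10⁻⁶ T.
All 6 sides add in the same direction: B = 6 × 2.46×10⁻⁶ = 1.48×10⁻⁵ T.

B ≈ 14.8 μT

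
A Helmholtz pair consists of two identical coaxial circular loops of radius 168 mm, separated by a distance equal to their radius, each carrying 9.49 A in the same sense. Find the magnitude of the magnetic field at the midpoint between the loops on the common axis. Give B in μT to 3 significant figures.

B ≈ 50.8 μT

Each loop contributes B = μ₀IR²/[2(R²+z²)^(3/2)] on the axis, with z measured from that loop.
Loop 1 (z = 0.084 m): B₁ = 2.54×10⁻⁵ T. Loop 2 (z = 0.084 m): B₂ = 2.54×10⁻⁵ T.
The fields add: B = B₁ + B₂ = 5.08×10⁻⁵ T.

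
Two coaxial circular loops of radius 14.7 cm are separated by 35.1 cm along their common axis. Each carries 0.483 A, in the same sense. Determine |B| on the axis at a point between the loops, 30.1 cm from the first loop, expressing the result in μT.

Each loop contributes B = μ₀IR²/[2(R²+z²)^(3/2)] on the axis, with z measured from that loop.
Loop 1 (z = 0.301 m): B₁ = 1.74×10⁻⁷ T. Loop 2 (z = 0.05 m): B₂ = 1.75×10⁻⁶ T.
The fields add: B = B₁ + B₂ = 1.93×10⁻⁶ T.

B ≈ 1.93 μT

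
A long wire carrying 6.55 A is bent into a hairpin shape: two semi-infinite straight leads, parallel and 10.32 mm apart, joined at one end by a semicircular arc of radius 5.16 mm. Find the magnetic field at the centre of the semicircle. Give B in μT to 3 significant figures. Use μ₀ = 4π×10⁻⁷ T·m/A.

B ≈ 653 μT

The semicircular arc contributes B_arc = μ₀I·π/(4πR) = μ₀I/(4R) = 3.99×10⁻⁴ T.
Each semi-infinite lead is at perpendicular distance R = 0.00516 m from the centre, with the perpendicular foot at its near end, so it contributes μ₀I/(4πR); both point the same way, together 2.54×10⁻⁴ T.
Arc and leads all point the same direction: B = 3.99×10⁻⁴ + 2.54×10⁻⁴ = 6.53×10⁻⁴ T.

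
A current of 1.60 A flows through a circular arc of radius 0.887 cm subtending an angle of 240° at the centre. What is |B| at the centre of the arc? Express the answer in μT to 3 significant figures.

The Biot–Savart field of a circular arc at its centre is B = μ₀Iφ/(4πR), with φ = 4.189 rad.
B = (4π×10⁻⁷ × 1.60 × 4.189) / (4π × 0.00887) = 7.56×10⁻⁵ T.

B ≈ 75.6 μT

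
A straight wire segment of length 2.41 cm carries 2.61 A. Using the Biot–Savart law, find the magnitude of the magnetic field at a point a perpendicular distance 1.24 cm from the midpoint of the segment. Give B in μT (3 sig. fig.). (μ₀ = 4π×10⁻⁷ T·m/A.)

For a finite straight segment, B = (μ₀I/4πd)(sinθ₁ + sinθ₂), where θ₁, θ₂ are the angles from the perpendicular to each end.
The perpendicular from the point meets the wire at its midpoint, so each end is L/2 = 0.01205 m away along the wire.
sinθ₁ = 0.01205/√(0.01205²+0.0124²) = 0.6969; sinθ₂ = 0.01205/√(0.01205²+0.0124²) = 0.6969.
B = (4π×10⁻⁷ × 2.61) / (4π × 0.0124) × (0.6969 + 0.6969) = 2.93×10⁻⁵ T.

B ≈ 29.3 μT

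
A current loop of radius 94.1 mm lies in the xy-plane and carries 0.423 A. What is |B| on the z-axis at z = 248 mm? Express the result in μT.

B ≈ 0.126 μT

On the axis of a circular loop, B = μ₀IR² / [2(R²+z²)^(3/2)].
R² + z² = (0.0941)² + (0.248)² = 0.07036 m², and (R²+z²)^(3/2) = 1.87×10⁻² m³.
B = (4π×10⁻⁷ × 0.423 × 0.008855) / (2 × 1.87×10⁻²) = 1.26×10⁻⁷ T.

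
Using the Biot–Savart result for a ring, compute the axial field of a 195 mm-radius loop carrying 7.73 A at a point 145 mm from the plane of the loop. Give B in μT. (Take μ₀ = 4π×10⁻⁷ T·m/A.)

On the axis of a circular loop, B = μ₀IR² / [2(R²+z²)^(3/2)].
R² + z² = (0.195)² + (0.145)² = 0.05905 m², and (R²+z²)^(3/2) = 1.43×10⁻² m³.
B = (4π×10⁻⁷ × 7.73 × 0.03803) / (2 × 1.43×10⁻²) = 1.29×10⁻⁵ T.

B ≈ 12.9 μT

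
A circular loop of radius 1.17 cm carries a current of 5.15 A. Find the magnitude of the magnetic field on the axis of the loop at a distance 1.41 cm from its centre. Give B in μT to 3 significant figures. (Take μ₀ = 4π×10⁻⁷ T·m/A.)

On the axis of a circular loop, B = μ₀IR² / [2(R²+z²)^(3/2)].
R² + z² = (0.0117)² + (0.0141)² = 0.0003357 m², and (R²+z²)^(3/2) = 6.15×10⁻⁶ m³.
B = (4π×10⁻⁷ × 5.15 × 0.0001369) / (2 × 6.15×10⁻⁶) = 7.20×10⁻⁵ T.

B ≈ 72.0 μT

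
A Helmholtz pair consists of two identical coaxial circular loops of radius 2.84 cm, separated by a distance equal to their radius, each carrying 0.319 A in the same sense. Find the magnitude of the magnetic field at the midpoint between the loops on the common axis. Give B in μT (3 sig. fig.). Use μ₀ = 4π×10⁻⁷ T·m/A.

B ≈ 10.1 μT

Each loop contributes B = μ₀IR²/[2(R²+z²)^(3/2)] on the axis, with z measured from that loop.
Loop 1 (z = 0.0142 m): B₁ = 5.05×10⁻⁶ T. Loop 2 (z = 0.0142 m): B₂ = 5.05×10⁻⁶ T.
The fields add: B = B₁ + B₂ = 1.01×10⁻⁵ T.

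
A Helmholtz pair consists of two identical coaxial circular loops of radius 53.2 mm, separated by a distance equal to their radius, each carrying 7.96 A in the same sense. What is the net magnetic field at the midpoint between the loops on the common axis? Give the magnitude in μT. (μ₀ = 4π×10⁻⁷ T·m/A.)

Each loop contributes B = μ₀IR²/[2(R²+z²)^(3/2)] on the axis, with z measured from that loop.
Loop 1 (z = 0.0266 m): B₁ = 6.73×10⁻⁵ T. Loop 2 (z = 0.0266 m): B₂ = 6.73×10⁻⁵ T.
The fields add: B = B₁ + B₂ = 1.35×10⁻⁴ T.

B ≈ 135 μT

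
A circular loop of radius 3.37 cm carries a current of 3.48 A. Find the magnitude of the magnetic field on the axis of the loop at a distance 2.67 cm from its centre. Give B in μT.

On the axis of a circular loop, B = μ₀IR² / [2(R²+z²)^(3/2)].
R² + z² = (0.0337)² + (0.0267)² = 0.001849 m², and (R²+z²)^(3/2) = 7.95×10⁻⁵ m³.
B = (4π×10⁻⁷ × 3.48 × 0.001136) / (2 × 7.95×10⁻⁵) = 3.12×10⁻⁵ T.

B ≈ 31.2 μT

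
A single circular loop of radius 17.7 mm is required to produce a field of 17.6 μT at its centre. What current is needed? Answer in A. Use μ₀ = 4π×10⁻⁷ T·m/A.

At the centre of a circular loop B = μ₀I/(2R), so I = 2RB/μ₀.
With R = 0.0177 m, I = 2 × 0.0177 × 1.76×10⁻⁵ / (4π×10⁻⁷) = 0.496 A.

I ≈ 0.496 A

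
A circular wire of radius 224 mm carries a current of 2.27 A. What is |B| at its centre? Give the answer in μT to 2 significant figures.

At the centre of a circular loop the Biot–Savart law gives B = μ₀I/(2R).
B = (4π×10⁻⁷ × 2.27) / (2 × 0.224) = 6.37×10⁻⁶ T.

B ≈ 6.4 μT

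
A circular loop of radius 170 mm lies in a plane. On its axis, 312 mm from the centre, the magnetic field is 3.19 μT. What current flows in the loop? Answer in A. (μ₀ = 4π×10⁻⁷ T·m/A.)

I ≈ 7.88 A

On the axis of a loop, B = μ₀IR²/[2(R²+z²)^(3/2)], so I = 2B(R²+z²)^(3/2)/(μ₀R²).
R² + z² = 0.0289 + 0.09734 = 0.1262 m²; raised to 3/2 gives 4.49×10⁻² m³.
I = 2 × 3.19×10⁻⁶ × 4.49×10⁻² / (1.26×10⁻⁶ × 0.0289) = 7.88 A.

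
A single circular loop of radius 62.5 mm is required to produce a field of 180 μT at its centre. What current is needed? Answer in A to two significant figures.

I ≈ 18 A

At the centre of a circular loop B = μ₀I/(2R), so I = 2RB/μ₀.
With R = 0.0625 m, I = 2 × 0.0625 × 1.80×10⁻⁴ / (4π×10⁻⁷) = 17.9 A.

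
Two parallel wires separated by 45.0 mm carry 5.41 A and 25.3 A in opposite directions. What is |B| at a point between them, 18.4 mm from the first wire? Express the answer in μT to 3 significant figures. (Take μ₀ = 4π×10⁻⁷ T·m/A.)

Each long wire gives B = μ₀I/(2πd). Distances are d₁ = 0.0184 m and d₂ = 0.0266 m.
B₁ = 5.88×10⁻⁵ T, B₂ = 1.90×10⁻⁴ T.
Between antiparallel currents both contributions point the same way, so they add. B = B₁ + B₂ = 5.88×10⁻⁵ + 1.90×10⁻⁴ = 2.49×10⁻⁴ T.

B ≈ 249 μT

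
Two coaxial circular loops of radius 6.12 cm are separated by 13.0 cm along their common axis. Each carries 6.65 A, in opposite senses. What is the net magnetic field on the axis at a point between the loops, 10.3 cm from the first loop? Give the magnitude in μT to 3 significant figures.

B ≈ 43.2 μT

Each loop contributes B = μ₀IR²/[2(R²+z²)^(3/2)] on the axis, with z measured from that loop.
Loop 1 (z = 0.103 m): B₁ = 9.10×10⁻⁶ T. Loop 2 (z = 0.027 m): B₂ = 5.23×10⁻⁵ T.
The fields oppose: B = |B₁ − B₂| = 4.32×10⁻⁵ T.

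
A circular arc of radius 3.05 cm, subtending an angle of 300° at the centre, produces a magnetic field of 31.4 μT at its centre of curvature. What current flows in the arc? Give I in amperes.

For a circular arc, B = μ₀Iφ/(4πR) with φ in radians; here φ = 5.236 rad.
So I = 4πRB/(μ₀φ) = 4π × 0.0305 × 3.14×10⁻⁵ / (4π×10⁻⁷ × 5.236) = 1.83 A.

I ≈ 1.83 A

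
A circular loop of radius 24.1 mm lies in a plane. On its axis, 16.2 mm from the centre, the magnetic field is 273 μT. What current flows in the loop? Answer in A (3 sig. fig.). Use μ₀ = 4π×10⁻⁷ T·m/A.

On the axis of a loop, B = μ₀IR²/[2(R²+z²)^(3/2)], so I = 2B(R²+z²)^(3/2)/(μ₀R²).
R² + z² = 0.0005808 + 0.0002624 = 0.0008433 m²; raised to 3/2 gives 2.45×10⁻⁵ m³.
I = 2 × 2.73×10⁻⁴ × 2.45×10⁻⁵ / (1.26×10⁻⁶ × 0.0005808) = 18.3 A.

I ≈ 18.3 A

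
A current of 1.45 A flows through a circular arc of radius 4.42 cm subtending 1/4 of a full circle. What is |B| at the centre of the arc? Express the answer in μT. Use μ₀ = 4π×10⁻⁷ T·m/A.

The Biot–Savart field of a circular arc at its centre is B = μ₀Iφ/(4πR), with φ = 1.571 rad.
B = (4π×10⁻⁷ × 1.45 × 1.571) / (4π × 0.0442) = 5.15×10⁻⁶ T.

B ≈ 5.15 μT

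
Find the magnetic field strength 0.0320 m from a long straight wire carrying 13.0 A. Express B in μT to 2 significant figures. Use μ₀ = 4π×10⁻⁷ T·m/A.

For an infinitely long straight wire, B = μ₀I/(2πd).
B = (4π×10⁻⁷ × 13.0) / (2π × 0.032) = 8.12×10⁻⁵ T.

B ≈ 81 μT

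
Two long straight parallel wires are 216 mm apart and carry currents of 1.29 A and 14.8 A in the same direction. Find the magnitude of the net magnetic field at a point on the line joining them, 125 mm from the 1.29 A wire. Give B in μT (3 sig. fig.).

B ≈ 30.5 μT

Each long wire gives B = μ₀I/(2πd). Distances are d₁ = 0.125 m and d₂ = 0.091 m.
B₁ = 2.06×10⁻⁶ T, B₂ = 3.25×10⁻⁵ T.
Between parallel currents the two contributions point in opposite directions, so they subtract. B = |B₁ − B₂| = |2.06×10⁻⁶ − 3.25×10⁻⁵| = 3.05×10⁻⁵ T.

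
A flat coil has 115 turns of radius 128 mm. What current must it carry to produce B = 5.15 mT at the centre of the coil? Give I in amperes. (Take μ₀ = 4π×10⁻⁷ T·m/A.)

I ≈ 9.12 A

For an N-turn coil, B = Nμ₀I/(2R) with R = 0.128 m, so I = 2RB/(Nμ₀) = 2 × 0.128 × 5.15×10⁻³ / (115 × 4π×10⁻⁷) = 9.12 A.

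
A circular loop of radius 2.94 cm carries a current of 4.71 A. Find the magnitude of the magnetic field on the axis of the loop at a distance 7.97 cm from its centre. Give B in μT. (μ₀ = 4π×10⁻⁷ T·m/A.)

B ≈ 4.17 μT

On the axis of a circular loop, B = μ₀IR² / [2(R²+z²)^(3/2)].
R² + z² = (0.0294)² + (0.0797)² = 0.007216 m², and (R²+z²)^(3/2) = 6.13×10⁻⁴ m³.
B = (4π×10⁻⁷ × 4.71 × 0.0008644) / (2 × 6.13×10⁻⁴) = 4.17×10⁻⁶ T.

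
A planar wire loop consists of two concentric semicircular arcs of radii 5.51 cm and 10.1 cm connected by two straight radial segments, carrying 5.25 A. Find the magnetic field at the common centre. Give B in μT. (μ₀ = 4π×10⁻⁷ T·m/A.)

B ≈ 13.6 μT

The radial connectors point toward the centre, so dl × r̂ = 0 and they contribute nothing.
Each semicircle gives μ₀I/(4R): inner arc 2.99×10⁻⁵ T, outer arc 1.63×10⁻⁵ T.
The two arcs carry current in opposite angular senses, so their fields oppose: B = |2.99×10⁻⁵ − 1.63×10⁻⁵| = 1.36×10⁻⁵ T.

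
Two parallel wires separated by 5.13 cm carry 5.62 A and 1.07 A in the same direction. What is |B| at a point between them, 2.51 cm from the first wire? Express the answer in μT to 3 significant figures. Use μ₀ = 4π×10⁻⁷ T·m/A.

Each long wire gives B = μ₀I/(2πd). Distances are d₁ = 0.0251 m and d₂ = 0.0262 m.
B₁ = 4.48×10⁻⁵ T, B₂ = 8.17×10⁻⁶ T.
Between parallel currents the two contributions point in opposite directions, so they subtract. B = |B₁ − B₂| = |4.48×10⁻⁵ − 8.17×10⁻⁶| = 3.66×10⁻⁵ T.

B ≈ 36.6 μT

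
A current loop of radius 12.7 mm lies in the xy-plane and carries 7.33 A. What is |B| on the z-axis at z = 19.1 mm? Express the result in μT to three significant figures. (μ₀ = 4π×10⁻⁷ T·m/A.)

B ≈ 61.6 μT

On the axis of a circular loop, B = μ₀IR² / [2(R²+z²)^(3/2)].
R² + z² = (0.0127)² + (0.0191)² = 0.0005261 m², and (R²+z²)^(3/2) = 1.21×10⁻⁵ m³.
B = (4π×10⁻⁷ × 7.33 × 0.0001613) / (2 × 1.21×10⁻⁵) = 6.16×10⁻⁵ T.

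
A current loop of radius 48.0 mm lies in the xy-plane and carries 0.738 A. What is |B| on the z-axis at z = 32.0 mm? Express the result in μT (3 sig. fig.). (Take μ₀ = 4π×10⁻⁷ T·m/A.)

On the axis of a circular loop, B = μ₀IR² / [2(R²+z²)^(3/2)].
R² + z² = (0.048)² + (0.032)² = 0.003328 m², and (R²+z²)^(3/2) = 1.92×10⁻⁴ m³.
B = (4π×10⁻⁷ × 0.738 × 0.002304) / (2 × 1.92×10⁻⁴) = 5.56×10⁻⁶ T.

B ≈ 5.56 μT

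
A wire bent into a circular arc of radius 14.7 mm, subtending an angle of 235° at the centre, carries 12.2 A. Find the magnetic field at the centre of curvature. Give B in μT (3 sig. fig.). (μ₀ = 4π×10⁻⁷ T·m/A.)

The Biot–Savart field of a circular arc at its centre is B = μ₀Iφ/(4πR), with φ = 4.102 rad.
B = (4π×10⁻⁷ × 12.2 × 4.102) / (4π × 0.0147) = 3.40×10⁻⁴ T.

B ≈ 340 μT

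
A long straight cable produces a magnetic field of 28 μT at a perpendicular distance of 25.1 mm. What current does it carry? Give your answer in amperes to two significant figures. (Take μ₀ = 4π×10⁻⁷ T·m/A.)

For a long straight wire B = μ₀I/(2πd), so I = 2πdB/μ₀.
I = 2π × 0.0251 × 2.80×10⁻⁵ / (4π×10⁻⁷) = 3.51 A.

I ≈ 3.5 A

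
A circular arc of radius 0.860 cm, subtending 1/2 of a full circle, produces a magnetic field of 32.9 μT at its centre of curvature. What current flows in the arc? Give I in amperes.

For a circular arc, B = μ₀Iφ/(4πR) with φ in radians; here φ = 3.142 rad.
So I = 4πRB/(μ₀φ) = 4π × 0.0086 × 3.29×10⁻⁵ / (4π×10⁻⁷ × 3.142) = 0.901 A.

I ≈ 0.901 A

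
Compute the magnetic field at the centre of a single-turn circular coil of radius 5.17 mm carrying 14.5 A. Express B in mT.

B ≈ 1.76 mT

At the centre of a circular loop the Biot–Savart law gives B = μ₀I/(2R).
B = (4π×10⁻⁷ × 14.5) / (2 × 0.00517) = 1.76×10⁻³ T.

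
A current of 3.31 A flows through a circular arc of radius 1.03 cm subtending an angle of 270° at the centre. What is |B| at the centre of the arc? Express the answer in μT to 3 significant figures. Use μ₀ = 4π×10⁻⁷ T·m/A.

The Biot–Savart field of a circular arc at its centre is B = μ₀Iφ/(4πR), with φ = 4.712 rad.
B = (4π×10⁻⁷ × 3.31 × 4.712) / (4π × 0.0103) = 1.51×10⁻⁴ T.

B ≈ 151 μT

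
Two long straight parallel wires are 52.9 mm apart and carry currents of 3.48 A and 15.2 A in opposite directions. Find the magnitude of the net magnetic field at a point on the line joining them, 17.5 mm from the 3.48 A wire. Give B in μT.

Each long wire gives B = μ₀I/(2πd). Distances are d₁ = 0.0175 m and d₂ = 0.0354 m.
B₁ = 3.98×10⁻⁵ T, B₂ = 8.59×10⁻⁵ T.
Between antiparallel currents both contributions point the same way, so they add. B = B₁ + B₂ = 3.98×10⁻⁵ + 8.59×10⁻⁵ = 1.26×10⁻⁴ T.

B ≈ 126 μT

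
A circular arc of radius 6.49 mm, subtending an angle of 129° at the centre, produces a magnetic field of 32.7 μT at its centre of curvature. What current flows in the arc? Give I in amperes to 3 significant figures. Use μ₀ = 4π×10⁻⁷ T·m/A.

For a circular arc, B = μ₀Iφ/(4πR) with φ in radians; here φ = 2.251 rad.
So I = 4πRB/(μ₀φ) = 4π × 0.00649 × 3.27×10⁻⁵ / (4π×10⁻⁷ × 2.251) = 0.943 A.

I ≈ 0.943 A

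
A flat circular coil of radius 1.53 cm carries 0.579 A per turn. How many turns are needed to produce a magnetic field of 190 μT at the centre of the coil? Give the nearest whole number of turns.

N = 8

For an N-turn coil, B = Nμ₀I/(2R). A single turn gives B₁ = 2.38×10⁻⁵ T with R = 0.0153 m.
N = B/B₁ = 1.90×10⁻⁴ / 2.38×10⁻⁵ = 7.99.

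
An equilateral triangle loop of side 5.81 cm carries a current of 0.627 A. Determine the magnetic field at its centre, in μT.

B ≈ 19.4 μT

Each side is a finite straight segment at perpendicular distance d = a/(2 tan(π/3)) = 0.01677 m from the centre, with end-angles ±π/3.
One side contributes B₁ = (μ₀I/4πd)·2 sin(π/3) = 6.48×10⁻⁶ T.
All 3 sides add in the same direction: B = 3 × 6.48×10⁻⁶ = 1.94×10⁻⁵ T.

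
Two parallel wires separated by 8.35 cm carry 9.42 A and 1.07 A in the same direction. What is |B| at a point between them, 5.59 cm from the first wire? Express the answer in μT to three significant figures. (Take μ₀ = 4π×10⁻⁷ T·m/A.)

Each long wire gives B = μ₀I/(2πd). Distances are d₁ = 0.0559 m and d₂ = 0.0276 m.
B₁ = 3.37×10⁻⁵ T, B₂ = 7.75×10⁻⁶ T.
Between parallel currents the two contributions point in opposite directions, so they subtract. B = |B₁ − B₂| = |3.37×10⁻⁵ − 7.75×10⁻⁶| = 2.59×10⁻⁵ T.

B ≈ 25.9 μT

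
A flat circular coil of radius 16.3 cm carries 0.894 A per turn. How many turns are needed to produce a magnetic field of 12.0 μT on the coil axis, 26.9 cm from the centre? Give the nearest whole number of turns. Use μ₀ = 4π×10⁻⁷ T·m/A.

For an N-turn coil, B = Nμ₀IR²/[2(R²+z²)^(3/2)]. A single turn gives B₁ = 4.80×10⁻⁷ T with R = 0.163 m, z = 0.269 m.
N = B/B₁ = 1.20×10⁻⁵ / 4.80×10⁻⁷ = 25.02.

N = 25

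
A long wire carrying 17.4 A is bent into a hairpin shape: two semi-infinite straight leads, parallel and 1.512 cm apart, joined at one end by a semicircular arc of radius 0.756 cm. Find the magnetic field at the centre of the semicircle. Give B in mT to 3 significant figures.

B ≈ 1.18 mT

The semicircular arc contributes B_arc = μ₀I·π/(4πR) = μ₀I/(4R) = 7.23×10⁻⁴ T.
Each semi-infinite lead is at perpendicular distance R = 0.00756 m from the centre, with the perpendicular foot at its near end, so it contributes μ₀I/(4πR); both point the same way, together 4.60×10⁻⁴ T.
Arc and leads all point the same direction: B = 7.23×10⁻⁴ + 4.60×10⁻⁴ = 1.18×10⁻³ T.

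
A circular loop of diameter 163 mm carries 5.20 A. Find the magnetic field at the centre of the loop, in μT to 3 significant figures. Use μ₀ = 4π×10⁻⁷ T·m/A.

B ≈ 40.1 μT

At the centre of a circular loop the Biot–Savart law gives B = μ₀I/(2R) (so R = 0.0815 m).
B = (4π×10⁻⁷ × 5.20) / (2 × 0.0815) = 4.01×10⁻⁵ T.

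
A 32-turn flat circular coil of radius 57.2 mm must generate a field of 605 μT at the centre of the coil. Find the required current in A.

For an N-turn coil, B = Nμ₀I/(2R) with R = 0.0572 m, so I = 2RB/(Nμ₀) = 2 × 0.0572 × 6.05×10⁻⁴ / (32 × 4π×10⁻⁷) = 1.72 A.

I ≈ 1.72 A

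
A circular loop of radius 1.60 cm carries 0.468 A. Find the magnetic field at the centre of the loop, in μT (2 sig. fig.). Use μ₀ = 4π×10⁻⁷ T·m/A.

B ≈ 18 μT

At the centre of a circular loop the Biot–Savart law gives B = μ₀I/(2R).
B = (4π×10⁻⁷ × 0.468) / (2 × 0.016) = 1.84×10⁻⁵ T.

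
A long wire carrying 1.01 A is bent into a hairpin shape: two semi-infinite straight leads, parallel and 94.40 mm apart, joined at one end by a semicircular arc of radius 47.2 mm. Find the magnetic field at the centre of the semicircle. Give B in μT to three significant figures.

B ≈ 11.0 μT

The semicircular arc contributes B_arc = μ₀I·π/(4πR) = μ₀I/(4R) = 6.72×10⁻⁶ T.
Each semi-infinite lead is at perpendicular distance R = 0.0472 m from the centre, with the perpendicular foot at its near end, so it contributes μ₀I/(4πR); both point the same way, together 4.28×10⁻⁶ T.
Arc and leads all point the same direction: B = 6.72×10⁻⁶ + 4.28×10⁻⁶ = 1.10×10⁻⁵ T.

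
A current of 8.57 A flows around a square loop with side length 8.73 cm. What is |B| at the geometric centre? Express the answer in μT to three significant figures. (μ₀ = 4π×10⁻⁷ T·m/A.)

B ≈ 111 μT

Each side is a finite straight segment at perpendicular distance d = a/(2 tan(π/4)) = 0.04365 m from the centre, with end-angles ±π/4.
One side contributes B₁ = (μ₀I/4πd)·2 sin(π/4) = 2.78×10⁻⁵ T.
All 4 sides add in the same direction: B = 4 × 2.78×10⁻⁵ = 1.11×10⁻⁴ T.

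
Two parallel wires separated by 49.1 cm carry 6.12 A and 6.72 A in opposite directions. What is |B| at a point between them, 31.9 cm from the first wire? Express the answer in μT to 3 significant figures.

B ≈ 11.7 μT

Each long wire gives B = μ₀I/(2πd). Distances are d₁ = 0.319 m and d₂ = 0.172 m.
B₁ = 3.84×10⁻⁶ T, B₂ = 7.81×10⁻⁶ T.
Between antiparallel currents both contributions point the same way, so they add. B = B₁ + B₂ = 3.84×10⁻⁶ + 7.81×10⁻⁶ = 1.17×10⁻⁵ T.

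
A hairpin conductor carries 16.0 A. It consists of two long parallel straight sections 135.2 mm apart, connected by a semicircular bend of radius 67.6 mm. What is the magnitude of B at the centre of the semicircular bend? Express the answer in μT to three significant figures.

The semicircular arc contributes B_arc = μ₀I·π/(4πR) = μ₀I/(4R) = 7.44×10⁻⁵ T.
Each semi-infinite lead is at perpendicular distance R = 0.0676 m from the centre, with the perpendicular foot at its near end, so it contributes μ₀I/(4πR); both point the same way, together 4.73×10⁻⁵ T.
Arc and leads all point the same direction: B = 7.44×10⁻⁵ + 4.73×10⁻⁵ = 1.22×10⁻⁴ T.

B ≈ 122 μT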